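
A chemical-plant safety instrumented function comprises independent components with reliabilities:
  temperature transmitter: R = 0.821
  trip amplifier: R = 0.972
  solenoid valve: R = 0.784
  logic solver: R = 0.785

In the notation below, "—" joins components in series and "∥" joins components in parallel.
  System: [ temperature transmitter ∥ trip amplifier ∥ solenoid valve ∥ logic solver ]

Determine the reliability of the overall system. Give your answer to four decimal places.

Parallel (temperature transmitter, trip amplifier, solenoid valve, and logic solver): 1 − (1 − 0.821000)(1 − 0.972000)(1 − 0.784000)(1 − 0.785000) = 0.9998

0.9998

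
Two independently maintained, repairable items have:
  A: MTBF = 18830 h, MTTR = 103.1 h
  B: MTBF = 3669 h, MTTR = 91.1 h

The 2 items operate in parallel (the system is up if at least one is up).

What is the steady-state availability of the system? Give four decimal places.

0.9999

A(A) = MTBF/(MTBF+MTTR) = 18830/(18830+103.1) = 0.994555
A(B) = MTBF/(MTBF+MTTR) = 3669/(3669+91.1) = 0.975772
Parallel availability: 1 − (1 − 0.994555)(1 − 0.975772) = 0.9999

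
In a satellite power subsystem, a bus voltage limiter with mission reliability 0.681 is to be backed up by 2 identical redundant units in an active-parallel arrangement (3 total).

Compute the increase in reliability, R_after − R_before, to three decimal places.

R_before = 0.681
R_after = 1 − (1 − 0.681)^3 = 0.968
ΔR = 0.968 − 0.681 = 0.287

0.287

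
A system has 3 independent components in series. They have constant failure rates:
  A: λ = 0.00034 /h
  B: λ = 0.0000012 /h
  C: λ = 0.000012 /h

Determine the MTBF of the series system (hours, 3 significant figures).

2830

Series of exponential components: λ_sys = Σ λ_i
λ_sys = 0.00034 + 0.0000012 + 0.000012 = 3.5320e-04 /h
MTBF = 1 / λ_sys = 2830 h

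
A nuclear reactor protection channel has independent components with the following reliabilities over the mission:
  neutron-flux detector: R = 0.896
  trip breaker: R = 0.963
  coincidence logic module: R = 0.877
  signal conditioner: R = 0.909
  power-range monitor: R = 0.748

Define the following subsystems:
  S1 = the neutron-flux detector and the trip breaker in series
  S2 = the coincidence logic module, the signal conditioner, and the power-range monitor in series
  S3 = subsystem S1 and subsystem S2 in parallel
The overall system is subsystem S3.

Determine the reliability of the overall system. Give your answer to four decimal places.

Series (neutron-flux detector and trip breaker): 0.896000 × 0.963000 = 0.862848
Series (coincidence logic module, signal conditioner, and power-range monitor): 0.877000 × 0.909000 × 0.748000 = 0.596300
Parallel ([0.862848] and [0.596300]): 1 − (1 − 0.862848)(1 − 0.596300) = 0.9446

0.9446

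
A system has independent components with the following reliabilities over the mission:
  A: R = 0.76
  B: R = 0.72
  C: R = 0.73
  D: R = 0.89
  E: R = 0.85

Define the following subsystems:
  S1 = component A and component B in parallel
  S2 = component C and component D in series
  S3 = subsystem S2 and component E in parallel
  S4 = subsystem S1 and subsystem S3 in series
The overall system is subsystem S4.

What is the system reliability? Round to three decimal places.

Parallel (A and B): 1 − (1 − 0.76000)(1 − 0.72000) = 0.93280
Series (C and D): 0.73000 × 0.89000 = 0.64970
Parallel ([0.64970] and E): 1 − (1 − 0.64970)(1 − 0.85000) = 0.94746
Series ([0.93280] and [0.94746]): 0.93280 × 0.94746 = 0.884

0.884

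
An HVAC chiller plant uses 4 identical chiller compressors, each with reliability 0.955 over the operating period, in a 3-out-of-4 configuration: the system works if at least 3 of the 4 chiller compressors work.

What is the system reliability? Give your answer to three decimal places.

R = Σ_{i=3}^{4} C(4,i) p^i (1−p)^{4−i} with p = 0.955
C(4,3)·0.955^3·0.045^1 = 0.15678
C(4,4)·0.955^4·0.045^0 = 0.83179
Sum = 0.989

0.989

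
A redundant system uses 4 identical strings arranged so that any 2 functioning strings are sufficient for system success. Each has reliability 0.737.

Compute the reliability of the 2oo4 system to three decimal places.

R = Σ_{i=2}^{4} C(4,i) p^i (1−p)^{4−i} with p = 0.737
C(4,2)·0.737^2·0.263^2 = 0.22542
C(4,3)·0.737^3·0.263^1 = 0.42113
C(4,4)·0.737^4·0.263^0 = 0.29503
Sum = 0.942

0.942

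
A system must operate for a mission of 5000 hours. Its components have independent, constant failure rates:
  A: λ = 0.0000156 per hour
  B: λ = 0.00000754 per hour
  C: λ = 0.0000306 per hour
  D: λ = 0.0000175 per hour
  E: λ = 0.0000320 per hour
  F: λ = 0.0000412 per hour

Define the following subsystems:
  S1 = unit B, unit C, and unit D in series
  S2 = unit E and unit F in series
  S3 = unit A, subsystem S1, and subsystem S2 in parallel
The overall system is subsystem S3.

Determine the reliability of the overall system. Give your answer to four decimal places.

R(A) = exp(−0.0000156 × 5000) = 0.924964
R(B) = exp(−0.00000754 × 5000) = 0.963002
R(C) = exp(−0.0000306 × 5000) = 0.858130
R(D) = exp(−0.0000175 × 5000) = 0.916219
R(E) = exp(−0.0000320 × 5000) = 0.852144
R(F) = exp(−0.0000412 × 5000) = 0.813833
Series (B, C, and D): 0.963002 × 0.858130 × 0.916219 = 0.757146
Series (E and F): 0.852144 × 0.813833 = 0.693503
Parallel (A, [0.757146], and [0.693503]): 1 − (1 − 0.924964)(1 − 0.757146)(1 − 0.693503) = 0.9944

0.9944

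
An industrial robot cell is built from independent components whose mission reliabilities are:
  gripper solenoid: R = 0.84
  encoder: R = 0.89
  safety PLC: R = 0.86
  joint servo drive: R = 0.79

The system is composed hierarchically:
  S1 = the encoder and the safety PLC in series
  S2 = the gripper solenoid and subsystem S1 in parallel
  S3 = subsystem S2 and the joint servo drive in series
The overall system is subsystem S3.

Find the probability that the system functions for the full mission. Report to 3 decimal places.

Series (encoder and safety PLC): 0.89000 × 0.86000 = 0.76540
Parallel (gripper solenoid and [0.76540]): 1 − (1 − 0.84000)(1 − 0.76540) = 0.96246
Series ([0.96246] and joint servo drive): 0.96246 × 0.79000 = 0.760

0.760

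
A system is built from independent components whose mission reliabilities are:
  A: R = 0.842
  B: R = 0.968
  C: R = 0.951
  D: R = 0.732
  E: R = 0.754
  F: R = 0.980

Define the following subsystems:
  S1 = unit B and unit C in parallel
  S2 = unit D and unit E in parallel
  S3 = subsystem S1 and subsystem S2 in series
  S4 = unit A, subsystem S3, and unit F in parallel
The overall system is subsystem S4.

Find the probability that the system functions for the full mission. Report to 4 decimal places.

0.9998

Parallel (B and C): 1 − (1 − 0.968000)(1 − 0.951000) = 0.998432
Parallel (D and E): 1 − (1 − 0.732000)(1 − 0.754000) = 0.934072
Series ([0.998432] and [0.934072]): 0.998432 × 0.934072 = 0.932607
Parallel (A, [0.932607], and F): 1 − (1 − 0.842000)(1 − 0.932607)(1 − 0.980000) = 0.9998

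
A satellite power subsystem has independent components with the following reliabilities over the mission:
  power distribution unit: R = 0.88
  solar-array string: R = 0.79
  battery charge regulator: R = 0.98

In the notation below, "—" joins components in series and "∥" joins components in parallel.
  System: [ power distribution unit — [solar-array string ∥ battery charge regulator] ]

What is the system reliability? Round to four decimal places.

0.8763

Parallel (solar-array string and battery charge regulator): 1 − (1 − 0.790000)(1 − 0.980000) = 0.995800
Series (power distribution unit and [0.995800]): 0.880000 × 0.995800 = 0.8763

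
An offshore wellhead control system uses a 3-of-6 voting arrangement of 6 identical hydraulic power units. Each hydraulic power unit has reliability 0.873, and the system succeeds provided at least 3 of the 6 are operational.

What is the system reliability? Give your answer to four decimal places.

R = Σ_{i=3}^{6} C(6,i) p^i (1−p)^{6−i} with p = 0.873
C(6,3)·0.873^3·0.127^3 = 0.027257
C(6,4)·0.873^4·0.127^2 = 0.140526
C(6,5)·0.873^5·0.127^1 = 0.386390
C(6,6)·0.873^6·0.127^0 = 0.442675
Sum = 0.9968

0.9968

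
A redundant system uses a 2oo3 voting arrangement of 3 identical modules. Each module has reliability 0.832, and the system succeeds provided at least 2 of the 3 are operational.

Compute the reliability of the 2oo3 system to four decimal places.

0.9248

R = Σ_{i=2}^{3} C(3,i) p^i (1−p)^{3−i} with p = 0.832
C(3,2)·0.832^2·0.168^1 = 0.348881
C(3,3)·0.832^3·0.168^0 = 0.575930
Sum = 0.9248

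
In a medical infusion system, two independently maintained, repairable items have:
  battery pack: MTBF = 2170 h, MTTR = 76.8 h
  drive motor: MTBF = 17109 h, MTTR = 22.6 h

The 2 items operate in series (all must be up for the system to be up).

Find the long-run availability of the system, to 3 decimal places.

A(battery pack) = MTBF/(MTBF+MTTR) = 2170/(2170+76.8) = 0.965818
A(drive motor) = MTBF/(MTBF+MTTR) = 17109/(17109+22.6) = 0.998681
Series availability: 0.965818 × 0.998681 = 0.965

0.965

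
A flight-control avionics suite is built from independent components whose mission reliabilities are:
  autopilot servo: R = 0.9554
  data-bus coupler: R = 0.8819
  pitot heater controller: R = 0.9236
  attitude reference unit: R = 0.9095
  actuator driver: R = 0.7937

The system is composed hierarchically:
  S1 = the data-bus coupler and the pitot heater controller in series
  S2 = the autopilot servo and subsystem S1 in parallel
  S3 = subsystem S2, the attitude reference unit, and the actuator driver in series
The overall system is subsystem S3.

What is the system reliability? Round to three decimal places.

0.716

Series (data-bus coupler and pitot heater controller): 0.88190 × 0.92360 = 0.81452
Parallel (autopilot servo and [0.81452]): 1 − (1 − 0.95540)(1 − 0.81452) = 0.99173
Series ([0.99173], attitude reference unit, and actuator driver): 0.99173 × 0.90950 × 0.79370 = 0.716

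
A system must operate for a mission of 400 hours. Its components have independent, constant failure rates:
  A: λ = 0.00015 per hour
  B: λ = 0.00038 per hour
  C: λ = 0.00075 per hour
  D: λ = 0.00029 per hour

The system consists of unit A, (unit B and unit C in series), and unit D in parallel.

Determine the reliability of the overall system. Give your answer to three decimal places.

R(A) = exp(−0.00015 × 400) = 0.94176
R(B) = exp(−0.00038 × 400) = 0.85899
R(C) = exp(−0.00075 × 400) = 0.74082
R(D) = exp(−0.00029 × 400) = 0.89048
Series (B and C): 0.85899 × 0.74082 = 0.63636
Parallel (A, [0.63636], and D): 1 − (1 − 0.94176)(1 − 0.63636)(1 − 0.89048) = 0.998

0.998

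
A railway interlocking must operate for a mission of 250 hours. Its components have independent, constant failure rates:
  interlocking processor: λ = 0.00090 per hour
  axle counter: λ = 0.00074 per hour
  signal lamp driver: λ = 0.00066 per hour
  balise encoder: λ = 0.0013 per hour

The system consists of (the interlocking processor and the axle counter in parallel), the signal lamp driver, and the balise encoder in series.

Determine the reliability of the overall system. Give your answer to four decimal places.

R(interlocking processor) = exp(−0.00090 × 250) = 0.798516
R(axle counter) = exp(−0.00074 × 250) = 0.831104
R(signal lamp driver) = exp(−0.00066 × 250) = 0.847894
R(balise encoder) = exp(−0.0013 × 250) = 0.722527
Parallel (interlocking processor and axle counter): 1 − (1 − 0.798516)(1 − 0.831104) = 0.965970
Series ([0.965970], signal lamp driver, and balise encoder): 0.965970 × 0.847894 × 0.722527 = 0.5918

0.5918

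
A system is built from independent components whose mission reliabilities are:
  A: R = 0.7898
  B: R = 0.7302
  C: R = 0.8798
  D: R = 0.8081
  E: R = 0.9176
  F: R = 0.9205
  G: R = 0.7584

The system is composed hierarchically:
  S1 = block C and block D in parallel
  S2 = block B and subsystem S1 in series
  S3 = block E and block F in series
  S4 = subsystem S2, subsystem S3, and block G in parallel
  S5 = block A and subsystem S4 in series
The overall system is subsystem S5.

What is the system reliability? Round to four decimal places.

Parallel (C and D): 1 − (1 − 0.879800)(1 − 0.808100) = 0.976934
Series (B and [0.976934]): 0.730200 × 0.976934 = 0.713357
Series (E and F): 0.917600 × 0.920500 = 0.844651
Parallel ([0.713357], [0.844651], and G): 1 − (1 − 0.713357)(1 − 0.844651)(1 − 0.758400) = 0.989242
Series (A and [0.989242]): 0.789800 × 0.989242 = 0.7813

0.7813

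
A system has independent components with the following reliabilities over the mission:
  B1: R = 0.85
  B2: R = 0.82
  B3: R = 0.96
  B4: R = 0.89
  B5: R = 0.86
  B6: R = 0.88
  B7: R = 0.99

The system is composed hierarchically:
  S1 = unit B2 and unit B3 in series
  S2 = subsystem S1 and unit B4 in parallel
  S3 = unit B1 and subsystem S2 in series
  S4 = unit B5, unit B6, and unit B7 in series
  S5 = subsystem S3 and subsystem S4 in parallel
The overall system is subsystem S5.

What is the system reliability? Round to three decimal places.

0.957

Series (B2 and B3): 0.82000 × 0.96000 = 0.78720
Parallel ([0.78720] and B4): 1 − (1 − 0.78720)(1 − 0.89000) = 0.97659
Series (B1 and [0.97659]): 0.85000 × 0.97659 = 0.83010
Series (B5, B6, and B7): 0.86000 × 0.88000 × 0.99000 = 0.74923
Parallel ([0.83010] and [0.74923]): 1 − (1 − 0.83010)(1 − 0.74923) = 0.957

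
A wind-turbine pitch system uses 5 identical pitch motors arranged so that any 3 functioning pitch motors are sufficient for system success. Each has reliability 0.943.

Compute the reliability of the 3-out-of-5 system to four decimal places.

R = Σ_{i=3}^{5} C(5,i) p^i (1−p)^{5−i} with p = 0.943
C(5,3)·0.943^3·0.057^2 = 0.027245
C(5,4)·0.943^4·0.057^1 = 0.225368
C(5,5)·0.943^5·0.057^0 = 0.745690
Sum = 0.9983

0.9983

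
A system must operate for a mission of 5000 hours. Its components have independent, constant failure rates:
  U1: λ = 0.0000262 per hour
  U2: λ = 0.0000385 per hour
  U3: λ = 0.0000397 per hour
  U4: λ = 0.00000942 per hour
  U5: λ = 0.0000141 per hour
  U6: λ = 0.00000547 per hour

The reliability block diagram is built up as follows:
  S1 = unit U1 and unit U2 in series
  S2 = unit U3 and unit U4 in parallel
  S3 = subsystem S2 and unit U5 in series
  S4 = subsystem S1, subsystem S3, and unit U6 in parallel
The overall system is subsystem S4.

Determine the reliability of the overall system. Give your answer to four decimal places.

0.9994

R(U1) = exp(−0.0000262 × 5000) = 0.877218
R(U2) = exp(−0.0000385 × 5000) = 0.824894
R(U3) = exp(−0.0000397 × 5000) = 0.819960
R(U4) = exp(−0.00000942 × 5000) = 0.953992
R(U5) = exp(−0.0000141 × 5000) = 0.931928
R(U6) = exp(−0.00000547 × 5000) = 0.973021
Series (U1 and U2): 0.877218 × 0.824894 = 0.723612
Parallel (U3 and U4): 1 − (1 − 0.819960)(1 − 0.953992) = 0.991717
Series ([0.991717] and U5): 0.991717 × 0.931928 = 0.924209
Parallel ([0.723612], [0.924209], and U6): 1 − (1 − 0.723612)(1 − 0.924209)(1 − 0.973021) = 0.9994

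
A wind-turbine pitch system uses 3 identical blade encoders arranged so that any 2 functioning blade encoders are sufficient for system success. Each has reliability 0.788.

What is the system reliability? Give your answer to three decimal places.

0.884

R = Σ_{i=2}^{3} C(3,i) p^i (1−p)^{3−i} with p = 0.788
C(3,2)·0.788^2·0.212^1 = 0.39492
C(3,3)·0.788^3·0.212^0 = 0.48930
Sum = 0.884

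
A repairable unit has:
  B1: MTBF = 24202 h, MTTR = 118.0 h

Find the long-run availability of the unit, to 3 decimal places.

0.995

A(B1) = MTBF/(MTBF+MTTR) = 24202/(24202+118.0) = 0.995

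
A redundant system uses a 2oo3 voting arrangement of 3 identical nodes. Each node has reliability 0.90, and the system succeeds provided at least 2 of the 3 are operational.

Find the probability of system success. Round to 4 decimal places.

R = Σ_{i=2}^{3} C(3,i) p^i (1−p)^{3−i} with p = 0.90
C(3,2)·0.90^2·0.10^1 = 0.243000
C(3,3)·0.90^3·0.10^0 = 0.729000
Sum = 0.9720

0.9720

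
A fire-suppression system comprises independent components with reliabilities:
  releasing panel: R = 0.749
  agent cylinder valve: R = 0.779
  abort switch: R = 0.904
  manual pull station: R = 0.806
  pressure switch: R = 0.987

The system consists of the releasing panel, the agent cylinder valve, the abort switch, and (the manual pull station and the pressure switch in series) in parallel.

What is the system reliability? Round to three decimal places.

0.999

Series (manual pull station and pressure switch): 0.80600 × 0.98700 = 0.79552
Parallel (releasing panel, agent cylinder valve, abort switch, and [0.79552]): 1 − (1 − 0.74900)(1 − 0.77900)(1 − 0.90400)(1 − 0.79552) = 0.999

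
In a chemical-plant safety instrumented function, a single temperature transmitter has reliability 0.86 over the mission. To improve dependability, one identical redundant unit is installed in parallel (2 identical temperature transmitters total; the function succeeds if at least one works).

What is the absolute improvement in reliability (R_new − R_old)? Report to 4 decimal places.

0.1204

R_before = 0.86
R_after = 1 − (1 − 0.86)^2 = 0.9804
ΔR = 0.9804 − 0.86 = 0.1204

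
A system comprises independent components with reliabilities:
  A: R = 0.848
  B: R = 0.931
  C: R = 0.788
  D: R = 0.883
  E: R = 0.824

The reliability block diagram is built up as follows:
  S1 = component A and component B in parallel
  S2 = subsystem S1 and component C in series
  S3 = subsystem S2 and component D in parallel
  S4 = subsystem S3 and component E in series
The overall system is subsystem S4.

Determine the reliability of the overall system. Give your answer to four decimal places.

Parallel (A and B): 1 − (1 − 0.848000)(1 − 0.931000) = 0.989512
Series ([0.989512] and C): 0.989512 × 0.788000 = 0.779735
Parallel ([0.779735] and D): 1 − (1 − 0.779735)(1 − 0.883000) = 0.974229
Series ([0.974229] and E): 0.974229 × 0.824000 = 0.8028

0.8028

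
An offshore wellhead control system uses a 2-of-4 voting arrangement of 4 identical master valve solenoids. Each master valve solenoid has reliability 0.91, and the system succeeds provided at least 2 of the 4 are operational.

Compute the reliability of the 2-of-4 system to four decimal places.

0.9973

R = Σ_{i=2}^{4} C(4,i) p^i (1−p)^{4−i} with p = 0.91
C(4,2)·0.91^2·0.09^2 = 0.040246
C(4,3)·0.91^3·0.09^1 = 0.271286
C(4,4)·0.91^4·0.09^0 = 0.685750
Sum = 0.9973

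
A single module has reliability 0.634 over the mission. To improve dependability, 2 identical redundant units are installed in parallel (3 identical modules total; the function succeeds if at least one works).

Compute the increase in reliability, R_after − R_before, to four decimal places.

0.3170

R_before = 0.634
R_after = 1 − (1 − 0.634)^3 = 0.9510
ΔR = 0.9510 − 0.634 = 0.3170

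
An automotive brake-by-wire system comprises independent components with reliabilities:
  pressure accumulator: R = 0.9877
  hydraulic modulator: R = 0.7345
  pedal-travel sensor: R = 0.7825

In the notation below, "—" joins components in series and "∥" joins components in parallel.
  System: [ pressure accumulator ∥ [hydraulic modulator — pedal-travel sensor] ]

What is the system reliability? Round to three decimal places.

0.995

Series (hydraulic modulator and pedal-travel sensor): 0.73450 × 0.78250 = 0.57475
Parallel (pressure accumulator and [0.57475]): 1 − (1 − 0.98770)(1 − 0.57475) = 0.995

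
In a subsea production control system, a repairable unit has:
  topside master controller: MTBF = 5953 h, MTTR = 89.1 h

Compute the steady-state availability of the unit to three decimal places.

A(topside master controller) = MTBF/(MTBF+MTTR) = 5953/(5953+89.1) = 0.985

0.985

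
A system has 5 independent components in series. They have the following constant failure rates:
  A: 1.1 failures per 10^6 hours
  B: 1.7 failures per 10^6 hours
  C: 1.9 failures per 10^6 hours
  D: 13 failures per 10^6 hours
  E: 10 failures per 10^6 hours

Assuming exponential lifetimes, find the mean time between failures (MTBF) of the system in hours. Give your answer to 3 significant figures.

36100

Series of exponential components: λ_sys = Σ λ_i
λ_sys = 0.0000011 + 0.0000017 + 0.0000019 + 0.000013 + 0.000010 = 2.7700e-05 /h
MTBF = 1 / λ_sys = 36100 h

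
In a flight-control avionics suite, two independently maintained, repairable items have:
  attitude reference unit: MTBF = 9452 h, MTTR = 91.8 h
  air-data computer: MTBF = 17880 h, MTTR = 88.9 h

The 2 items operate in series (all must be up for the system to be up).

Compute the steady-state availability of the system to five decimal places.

0.98548

A(attitude reference unit) = MTBF/(MTBF+MTTR) = 9452/(9452+91.8) = 0.990381
A(air-data computer) = MTBF/(MTBF+MTTR) = 17880/(17880+88.9) = 0.995053
Series availability: 0.990381 × 0.995053 = 0.98548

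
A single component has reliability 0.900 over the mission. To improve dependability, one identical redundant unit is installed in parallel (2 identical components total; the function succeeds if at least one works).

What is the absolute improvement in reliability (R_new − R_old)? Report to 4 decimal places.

R_before = 0.900
R_after = 1 − (1 − 0.900)^2 = 0.9900
ΔR = 0.9900 − 0.900 = 0.0900

0.0900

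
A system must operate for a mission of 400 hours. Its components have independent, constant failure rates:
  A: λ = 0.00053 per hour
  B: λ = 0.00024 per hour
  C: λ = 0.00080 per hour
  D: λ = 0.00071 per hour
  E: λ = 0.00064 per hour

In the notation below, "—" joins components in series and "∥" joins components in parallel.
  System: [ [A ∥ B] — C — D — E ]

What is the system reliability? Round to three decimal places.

R(A) = exp(−0.00053 × 400) = 0.80896
R(B) = exp(−0.00024 × 400) = 0.90846
R(C) = exp(−0.00080 × 400) = 0.72615
R(D) = exp(−0.00071 × 400) = 0.75277
R(E) = exp(−0.00064 × 400) = 0.77414
Parallel (A and B): 1 − (1 − 0.80896)(1 − 0.90846) = 0.98251
Series ([0.98251], C, D, and E): 0.98251 × 0.72615 × 0.75277 × 0.77414 = 0.416

0.416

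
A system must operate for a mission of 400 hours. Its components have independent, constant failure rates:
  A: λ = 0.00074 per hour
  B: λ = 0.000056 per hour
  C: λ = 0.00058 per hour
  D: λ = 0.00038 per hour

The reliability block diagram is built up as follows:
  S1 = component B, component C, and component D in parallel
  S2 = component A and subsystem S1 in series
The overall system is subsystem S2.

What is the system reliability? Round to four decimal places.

R(A) = exp(−0.00074 × 400) = 0.743787
R(B) = exp(−0.000056 × 400) = 0.977849
R(C) = exp(−0.00058 × 400) = 0.792946
R(D) = exp(−0.00038 × 400) = 0.858988
Parallel (B, C, and D): 1 − (1 − 0.977849)(1 − 0.792946)(1 − 0.858988) = 0.999353
Series (A and [0.999353]): 0.743787 × 0.999353 = 0.7433

0.7433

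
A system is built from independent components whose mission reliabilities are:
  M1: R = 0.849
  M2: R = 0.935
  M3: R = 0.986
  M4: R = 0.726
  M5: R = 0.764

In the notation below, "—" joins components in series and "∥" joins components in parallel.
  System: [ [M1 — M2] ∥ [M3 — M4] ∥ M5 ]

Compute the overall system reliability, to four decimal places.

0.9862

Series (M1 and M2): 0.849000 × 0.935000 = 0.793815
Series (M3 and M4): 0.986000 × 0.726000 = 0.715836
Parallel ([0.793815], [0.715836], and M5): 1 − (1 − 0.793815)(1 − 0.715836)(1 − 0.764000) = 0.9862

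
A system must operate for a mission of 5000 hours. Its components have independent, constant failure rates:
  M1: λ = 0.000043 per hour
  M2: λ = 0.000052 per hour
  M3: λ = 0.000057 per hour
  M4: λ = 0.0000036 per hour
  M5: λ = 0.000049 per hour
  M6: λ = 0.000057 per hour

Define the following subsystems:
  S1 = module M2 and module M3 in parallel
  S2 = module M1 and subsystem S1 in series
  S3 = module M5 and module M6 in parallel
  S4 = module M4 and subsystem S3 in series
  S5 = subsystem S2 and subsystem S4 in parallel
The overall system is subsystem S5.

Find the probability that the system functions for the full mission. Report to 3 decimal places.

0.983

R(M1) = exp(−0.000043 × 5000) = 0.80654
R(M2) = exp(−0.000052 × 5000) = 0.77105
R(M3) = exp(−0.000057 × 5000) = 0.75201
R(M4) = exp(−0.0000036 × 5000) = 0.98216
R(M5) = exp(−0.000049 × 5000) = 0.78270
R(M6) = exp(−0.000057 × 5000) = 0.75201
Parallel (M2 and M3): 1 − (1 − 0.77105)(1 − 0.75201) = 0.94322
Series (M1 and [0.94322]): 0.80654 × 0.94322 = 0.76074
Parallel (M5 and M6): 1 − (1 − 0.78270)(1 − 0.75201) = 0.94611
Series (M4 and [0.94611]): 0.98216 × 0.94611 = 0.92923
Parallel ([0.76074] and [0.92923]): 1 − (1 − 0.76074)(1 − 0.92923) = 0.983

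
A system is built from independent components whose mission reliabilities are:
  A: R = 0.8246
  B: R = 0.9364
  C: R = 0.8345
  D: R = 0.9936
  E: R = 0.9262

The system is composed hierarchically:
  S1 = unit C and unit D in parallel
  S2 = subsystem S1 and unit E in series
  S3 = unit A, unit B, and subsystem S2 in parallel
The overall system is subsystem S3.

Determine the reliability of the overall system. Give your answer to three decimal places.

0.999

Parallel (C and D): 1 − (1 − 0.83450)(1 − 0.99360) = 0.99894
Series ([0.99894] and E): 0.99894 × 0.92620 = 0.92522
Parallel (A, B, and [0.92522]): 1 − (1 − 0.82460)(1 − 0.93640)(1 − 0.92522) = 0.999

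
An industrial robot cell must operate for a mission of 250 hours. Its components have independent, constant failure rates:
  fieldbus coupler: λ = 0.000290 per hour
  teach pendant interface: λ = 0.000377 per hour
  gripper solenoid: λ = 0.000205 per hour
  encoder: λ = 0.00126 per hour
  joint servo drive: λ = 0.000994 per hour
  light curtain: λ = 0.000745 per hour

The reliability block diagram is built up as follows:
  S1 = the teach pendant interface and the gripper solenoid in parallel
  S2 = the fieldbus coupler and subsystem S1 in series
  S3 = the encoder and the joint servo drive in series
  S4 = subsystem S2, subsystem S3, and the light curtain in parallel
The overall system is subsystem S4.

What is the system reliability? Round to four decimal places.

R(fieldbus coupler) = exp(−0.000290 × 250) = 0.930066
R(teach pendant interface) = exp(−0.000377 × 250) = 0.910055
R(gripper solenoid) = exp(−0.000205 × 250) = 0.950041
R(encoder) = exp(−0.00126 × 250) = 0.729789
R(joint servo drive) = exp(−0.000994 × 250) = 0.779970
R(light curtain) = exp(−0.000745 × 250) = 0.830066
Parallel (teach pendant interface and gripper solenoid): 1 − (1 − 0.910055)(1 − 0.950041) = 0.995506
Series (fieldbus coupler and [0.995506]): 0.930066 × 0.995506 = 0.925886
Series (encoder and joint servo drive): 0.729789 × 0.779970 = 0.569214
Parallel ([0.925886], [0.569214], and light curtain): 1 − (1 − 0.925886)(1 − 0.569214)(1 − 0.830066) = 0.9946

0.9946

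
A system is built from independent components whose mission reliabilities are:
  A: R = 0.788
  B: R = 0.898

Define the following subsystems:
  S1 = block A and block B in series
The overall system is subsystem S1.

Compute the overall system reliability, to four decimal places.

0.7076

Series (A and B): 0.788000 × 0.898000 = 0.7076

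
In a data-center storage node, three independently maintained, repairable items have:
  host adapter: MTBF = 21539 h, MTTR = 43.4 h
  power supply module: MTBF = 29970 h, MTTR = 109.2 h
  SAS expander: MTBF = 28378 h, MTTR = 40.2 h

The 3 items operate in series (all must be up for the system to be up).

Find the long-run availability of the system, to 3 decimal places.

0.993

A(host adapter) = MTBF/(MTBF+MTTR) = 21539/(21539+43.4) = 0.997989
A(power supply module) = MTBF/(MTBF+MTTR) = 29970/(29970+109.2) = 0.996370
A(SAS expander) = MTBF/(MTBF+MTTR) = 28378/(28378+40.2) = 0.998585
Series availability: 0.997989 × 0.996370 × 0.998585 = 0.993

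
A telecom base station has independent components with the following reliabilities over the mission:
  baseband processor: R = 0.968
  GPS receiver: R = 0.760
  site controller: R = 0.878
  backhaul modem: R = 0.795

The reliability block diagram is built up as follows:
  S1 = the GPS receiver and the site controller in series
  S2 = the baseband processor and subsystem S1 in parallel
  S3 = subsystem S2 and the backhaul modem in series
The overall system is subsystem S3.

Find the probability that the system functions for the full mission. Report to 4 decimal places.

0.7865

Series (GPS receiver and site controller): 0.760000 × 0.878000 = 0.667280
Parallel (baseband processor and [0.667280]): 1 − (1 − 0.968000)(1 − 0.667280) = 0.989353
Series ([0.989353] and backhaul modem): 0.989353 × 0.795000 = 0.7865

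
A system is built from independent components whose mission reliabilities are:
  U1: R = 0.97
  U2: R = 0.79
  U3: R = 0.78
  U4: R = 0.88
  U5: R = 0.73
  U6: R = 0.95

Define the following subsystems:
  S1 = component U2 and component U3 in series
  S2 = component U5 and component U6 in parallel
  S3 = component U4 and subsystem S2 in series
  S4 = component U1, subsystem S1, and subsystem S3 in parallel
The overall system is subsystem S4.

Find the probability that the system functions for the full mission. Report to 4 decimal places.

0.9985

Series (U2 and U3): 0.790000 × 0.780000 = 0.616200
Parallel (U5 and U6): 1 − (1 − 0.730000)(1 − 0.950000) = 0.986500
Series (U4 and [0.986500]): 0.880000 × 0.986500 = 0.868120
Parallel (U1, [0.616200], and [0.868120]): 1 − (1 − 0.970000)(1 − 0.616200)(1 − 0.868120) = 0.9985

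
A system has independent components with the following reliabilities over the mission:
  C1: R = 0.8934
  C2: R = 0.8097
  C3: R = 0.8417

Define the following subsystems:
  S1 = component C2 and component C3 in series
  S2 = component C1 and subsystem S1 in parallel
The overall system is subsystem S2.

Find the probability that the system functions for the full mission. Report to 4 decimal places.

0.9661

Series (C2 and C3): 0.809700 × 0.841700 = 0.681524
Parallel (C1 and [0.681524]): 1 − (1 − 0.893400)(1 − 0.681524) = 0.9661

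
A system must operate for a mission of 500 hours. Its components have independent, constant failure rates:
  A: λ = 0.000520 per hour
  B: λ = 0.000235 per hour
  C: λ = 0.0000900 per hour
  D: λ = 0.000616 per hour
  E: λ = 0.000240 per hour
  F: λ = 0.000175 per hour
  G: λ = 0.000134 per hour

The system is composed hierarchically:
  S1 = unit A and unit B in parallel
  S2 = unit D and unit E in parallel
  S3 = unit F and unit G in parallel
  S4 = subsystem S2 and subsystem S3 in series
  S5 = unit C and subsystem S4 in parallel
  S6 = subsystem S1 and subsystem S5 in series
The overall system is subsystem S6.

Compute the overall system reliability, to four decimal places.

0.9731

R(A) = exp(−0.000520 × 500) = 0.771052
R(B) = exp(−0.000235 × 500) = 0.889141
R(C) = exp(−0.0000900 × 500) = 0.955997
R(D) = exp(−0.000616 × 500) = 0.734915
R(E) = exp(−0.000240 × 500) = 0.886920
R(F) = exp(−0.000175 × 500) = 0.916219
R(G) = exp(−0.000134 × 500) = 0.935195
Parallel (A and B): 1 − (1 − 0.771052)(1 − 0.889141) = 0.974619
Parallel (D and E): 1 − (1 − 0.734915)(1 − 0.886920) = 0.970024
Parallel (F and G): 1 − (1 − 0.916219)(1 − 0.935195) = 0.994571
Series ([0.970024] and [0.994571]): 0.970024 × 0.994571 = 0.964758
Parallel (C and [0.964758]): 1 − (1 − 0.955997)(1 − 0.964758) = 0.998449
Series ([0.974619] and [0.998449]): 0.974619 × 0.998449 = 0.9731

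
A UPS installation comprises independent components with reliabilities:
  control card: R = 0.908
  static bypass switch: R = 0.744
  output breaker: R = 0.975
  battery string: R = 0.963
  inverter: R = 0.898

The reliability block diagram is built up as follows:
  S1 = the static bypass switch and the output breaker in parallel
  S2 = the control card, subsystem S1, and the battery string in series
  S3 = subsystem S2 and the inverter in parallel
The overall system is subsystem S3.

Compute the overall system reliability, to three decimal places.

0.987

Parallel (static bypass switch and output breaker): 1 − (1 − 0.74400)(1 − 0.97500) = 0.99360
Series (control card, [0.99360], and battery string): 0.90800 × 0.99360 × 0.96300 = 0.86881
Parallel ([0.86881] and inverter): 1 − (1 − 0.86881)(1 − 0.89800) = 0.987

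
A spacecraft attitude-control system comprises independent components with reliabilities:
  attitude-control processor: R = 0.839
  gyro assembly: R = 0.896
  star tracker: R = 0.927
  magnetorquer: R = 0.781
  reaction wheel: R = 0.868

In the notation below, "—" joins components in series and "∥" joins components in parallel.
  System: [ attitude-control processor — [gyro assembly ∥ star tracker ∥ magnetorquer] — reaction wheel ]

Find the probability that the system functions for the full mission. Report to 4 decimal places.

0.7270

Parallel (gyro assembly, star tracker, and magnetorquer): 1 − (1 − 0.896000)(1 − 0.927000)(1 − 0.781000) = 0.998337
Series (attitude-control processor, [0.998337], and reaction wheel): 0.839000 × 0.998337 × 0.868000 = 0.7270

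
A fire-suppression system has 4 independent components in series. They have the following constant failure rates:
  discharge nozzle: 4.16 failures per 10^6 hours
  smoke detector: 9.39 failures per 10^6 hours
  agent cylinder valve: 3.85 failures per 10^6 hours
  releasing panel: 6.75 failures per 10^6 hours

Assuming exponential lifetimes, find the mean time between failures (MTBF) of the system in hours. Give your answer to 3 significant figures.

41400

Series of exponential components: λ_sys = Σ λ_i
λ_sys = 0.00000416 + 0.00000939 + 0.00000385 + 0.00000675 = 2.4150e-05 /h
MTBF = 1 / λ_sys = 41400 h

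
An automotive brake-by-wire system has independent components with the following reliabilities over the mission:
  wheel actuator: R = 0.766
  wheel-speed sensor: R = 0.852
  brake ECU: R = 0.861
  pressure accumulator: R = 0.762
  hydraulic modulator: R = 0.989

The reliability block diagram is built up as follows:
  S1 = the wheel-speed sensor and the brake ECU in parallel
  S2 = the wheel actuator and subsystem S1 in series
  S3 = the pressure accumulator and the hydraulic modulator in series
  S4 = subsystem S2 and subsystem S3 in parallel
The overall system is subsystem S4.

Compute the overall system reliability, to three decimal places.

Parallel (wheel-speed sensor and brake ECU): 1 − (1 − 0.85200)(1 − 0.86100) = 0.97943
Series (wheel actuator and [0.97943]): 0.76600 × 0.97943 = 0.75024
Series (pressure accumulator and hydraulic modulator): 0.76200 × 0.98900 = 0.75362
Parallel ([0.75024] and [0.75362]): 1 − (1 − 0.75024)(1 − 0.75362) = 0.938

0.938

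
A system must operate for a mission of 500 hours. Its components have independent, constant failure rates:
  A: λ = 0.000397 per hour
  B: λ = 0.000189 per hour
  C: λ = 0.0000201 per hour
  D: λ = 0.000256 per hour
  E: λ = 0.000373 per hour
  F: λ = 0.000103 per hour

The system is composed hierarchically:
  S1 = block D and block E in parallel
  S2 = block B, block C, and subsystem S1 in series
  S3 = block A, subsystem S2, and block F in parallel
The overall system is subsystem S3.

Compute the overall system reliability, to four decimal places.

R(A) = exp(−0.000397 × 500) = 0.819960
R(B) = exp(−0.000189 × 500) = 0.909828
R(C) = exp(−0.0000201 × 500) = 0.990000
R(D) = exp(−0.000256 × 500) = 0.879853
R(E) = exp(−0.000373 × 500) = 0.829859
R(F) = exp(−0.000103 × 500) = 0.949804
Parallel (D and E): 1 − (1 − 0.879853)(1 − 0.829859) = 0.979558
Series (B, C, and [0.979558]): 0.909828 × 0.990000 × 0.979558 = 0.882317
Parallel (A, [0.882317], and F): 1 − (1 − 0.819960)(1 − 0.882317)(1 − 0.949804) = 0.9989

0.9989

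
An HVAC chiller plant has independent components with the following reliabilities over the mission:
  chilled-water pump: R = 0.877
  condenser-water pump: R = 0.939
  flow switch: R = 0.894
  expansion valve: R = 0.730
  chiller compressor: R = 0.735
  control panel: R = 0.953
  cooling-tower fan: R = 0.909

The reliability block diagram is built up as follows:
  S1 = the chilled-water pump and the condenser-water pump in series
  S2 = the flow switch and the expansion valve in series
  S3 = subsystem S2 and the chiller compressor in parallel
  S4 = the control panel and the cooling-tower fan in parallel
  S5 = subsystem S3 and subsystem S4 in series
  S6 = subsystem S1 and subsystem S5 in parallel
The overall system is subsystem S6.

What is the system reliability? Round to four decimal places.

Series (chilled-water pump and condenser-water pump): 0.877000 × 0.939000 = 0.823503
Series (flow switch and expansion valve): 0.894000 × 0.730000 = 0.652620
Parallel ([0.652620] and chiller compressor): 1 − (1 − 0.652620)(1 − 0.735000) = 0.907944
Parallel (control panel and cooling-tower fan): 1 − (1 − 0.953000)(1 − 0.909000) = 0.995723
Series ([0.907944] and [0.995723]): 0.907944 × 0.995723 = 0.904061
Parallel ([0.823503] and [0.904061]): 1 − (1 − 0.823503)(1 − 0.904061) = 0.9831

0.9831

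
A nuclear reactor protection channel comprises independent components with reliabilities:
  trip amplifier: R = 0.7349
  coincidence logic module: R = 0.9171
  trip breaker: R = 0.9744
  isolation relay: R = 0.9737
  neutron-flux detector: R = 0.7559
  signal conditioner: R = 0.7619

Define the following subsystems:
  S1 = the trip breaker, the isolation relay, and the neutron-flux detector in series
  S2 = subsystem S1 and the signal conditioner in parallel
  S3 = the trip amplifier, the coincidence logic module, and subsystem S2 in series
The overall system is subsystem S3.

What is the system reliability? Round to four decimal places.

0.6286

Series (trip breaker, isolation relay, and neutron-flux detector): 0.974400 × 0.973700 × 0.755900 = 0.717178
Parallel ([0.717178] and signal conditioner): 1 − (1 − 0.717178)(1 − 0.761900) = 0.932660
Series (trip amplifier, coincidence logic module, and [0.932660]): 0.734900 × 0.917100 × 0.932660 = 0.6286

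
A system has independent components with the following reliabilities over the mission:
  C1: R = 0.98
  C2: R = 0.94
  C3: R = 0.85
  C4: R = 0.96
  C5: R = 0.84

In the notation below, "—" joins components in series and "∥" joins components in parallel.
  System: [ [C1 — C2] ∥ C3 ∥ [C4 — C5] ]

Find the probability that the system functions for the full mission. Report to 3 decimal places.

0.998

Series (C1 and C2): 0.98000 × 0.94000 = 0.92120
Series (C4 and C5): 0.96000 × 0.84000 = 0.80640
Parallel ([0.92120], C3, and [0.80640]): 1 − (1 − 0.92120)(1 − 0.85000)(1 − 0.80640) = 0.998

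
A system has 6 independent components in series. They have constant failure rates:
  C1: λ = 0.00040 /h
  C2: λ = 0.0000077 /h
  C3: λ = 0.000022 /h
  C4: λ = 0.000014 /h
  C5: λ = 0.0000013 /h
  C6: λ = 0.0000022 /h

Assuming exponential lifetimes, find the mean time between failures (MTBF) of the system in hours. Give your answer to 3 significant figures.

Series of exponential components: λ_sys = Σ λ_i
λ_sys = 0.00040 + 0.0000077 + 0.000022 + 0.000014 + 0.0000013 + 0.0000022 = 4.4720e-04 /h
MTBF = 1 / λ_sys = 2240 h

2240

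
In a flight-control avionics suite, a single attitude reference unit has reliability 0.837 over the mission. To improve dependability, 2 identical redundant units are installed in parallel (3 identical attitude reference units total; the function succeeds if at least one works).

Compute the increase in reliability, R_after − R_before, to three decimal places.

0.159

R_before = 0.837
R_after = 1 − (1 − 0.837)^3 = 0.996
ΔR = 0.996 − 0.837 = 0.159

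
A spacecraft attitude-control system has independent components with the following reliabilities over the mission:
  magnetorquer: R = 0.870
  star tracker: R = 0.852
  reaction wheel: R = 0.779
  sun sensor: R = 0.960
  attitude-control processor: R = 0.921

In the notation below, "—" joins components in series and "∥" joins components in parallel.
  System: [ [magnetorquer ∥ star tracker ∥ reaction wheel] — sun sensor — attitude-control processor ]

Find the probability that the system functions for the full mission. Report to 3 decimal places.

Parallel (magnetorquer, star tracker, and reaction wheel): 1 − (1 − 0.87000)(1 − 0.85200)(1 − 0.77900) = 0.99575
Series ([0.99575], sun sensor, and attitude-control processor): 0.99575 × 0.96000 × 0.92100 = 0.880

0.880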